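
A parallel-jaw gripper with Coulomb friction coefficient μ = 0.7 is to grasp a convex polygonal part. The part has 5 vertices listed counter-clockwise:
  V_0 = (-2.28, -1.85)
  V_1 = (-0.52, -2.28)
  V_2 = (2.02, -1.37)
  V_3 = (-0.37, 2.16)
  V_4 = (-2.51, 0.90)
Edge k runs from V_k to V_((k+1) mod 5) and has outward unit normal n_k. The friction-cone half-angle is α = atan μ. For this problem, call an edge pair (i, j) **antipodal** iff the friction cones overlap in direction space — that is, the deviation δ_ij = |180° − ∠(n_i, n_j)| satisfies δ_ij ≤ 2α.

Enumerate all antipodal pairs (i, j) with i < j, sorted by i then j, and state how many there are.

α = atan 0.7 = 34.99°;  2α = 69.98°
n_0 = (-0.2373, -0.9714)
n_1 = (+0.3373, -0.9414)
n_2 = (+0.8281, +0.5606)
n_3 = (-0.5074, +0.8617)
n_4 = (-0.9965, -0.0833)
  (0,1): δ = 146.56°  ·
  (0,2): δ = 42.17°  ✓
  (0,3): δ = 44.22°  ✓
  (0,4): δ = 108.51°  ·
  (1,2): δ = 75.61°  ·
  (1,3): δ = 10.78°  ✓
  (1,4): δ = 75.07°  ·
  (2,3): δ = 93.61°  ·
  (2,4): δ = 29.32°  ✓
  (3,4): δ = 115.71°  ·
antipodal pairs: 4

count = 4; pairs: (0,2), (0,3), (1,3), (2,4)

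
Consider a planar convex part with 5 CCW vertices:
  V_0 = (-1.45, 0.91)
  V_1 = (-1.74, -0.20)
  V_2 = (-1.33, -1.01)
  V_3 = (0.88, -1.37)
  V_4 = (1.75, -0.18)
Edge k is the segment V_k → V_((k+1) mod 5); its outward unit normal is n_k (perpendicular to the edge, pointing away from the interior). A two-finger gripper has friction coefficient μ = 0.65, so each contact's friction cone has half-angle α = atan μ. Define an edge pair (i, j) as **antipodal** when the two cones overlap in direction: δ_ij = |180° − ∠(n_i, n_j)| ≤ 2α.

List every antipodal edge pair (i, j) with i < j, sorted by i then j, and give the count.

count = 4; pairs: (0,3), (1,3), (1,4), (2,4)

α = atan 0.65 = 33.02°;  2α = 66.05°
n_0 = (-0.9675, +0.2528)
n_1 = (-0.8922, -0.4516)
n_2 = (-0.1608, -0.9870)
n_3 = (+0.8073, -0.5902)
n_4 = (+0.3224, +0.9466)
  (0,1): δ = 138.51°  ·
  (0,2): δ = 84.61°  ·
  (0,3): δ = 21.53°  ✓
  (0,4): δ = 85.83°  ·
  (1,2): δ = 126.10°  ·
  (1,3): δ = 63.02°  ✓
  (1,4): δ = 44.34°  ✓
  (2,3): δ = 116.92°  ·
  (2,4): δ = 9.56°  ✓
  (3,4): δ = 72.64°  ·
antipodal pairs: 4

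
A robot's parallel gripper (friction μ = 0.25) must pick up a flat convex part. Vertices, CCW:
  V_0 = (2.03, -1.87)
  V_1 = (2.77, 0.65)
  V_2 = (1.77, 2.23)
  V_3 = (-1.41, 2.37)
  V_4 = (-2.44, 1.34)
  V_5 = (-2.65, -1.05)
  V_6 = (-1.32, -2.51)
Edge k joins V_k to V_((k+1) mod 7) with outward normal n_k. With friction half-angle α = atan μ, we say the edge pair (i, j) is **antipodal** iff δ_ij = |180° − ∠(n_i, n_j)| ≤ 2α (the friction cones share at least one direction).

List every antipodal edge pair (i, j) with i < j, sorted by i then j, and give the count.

count = 3; pairs: (0,4), (1,5), (2,6)

α = atan 0.25 = 14.04°;  2α = 28.07°
n_0 = (+0.9595, -0.2818)
n_1 = (+0.8450, +0.5348)
n_2 = (+0.0440, +0.9990)
n_3 = (-0.7071, +0.7071)
n_4 = (-0.9962, +0.0875)
n_5 = (-0.7393, -0.6734)
n_6 = (+0.1877, -0.9822)
  (0,1): δ = 131.30°  ·
  (0,2): δ = 76.16°  ·
  (0,3): δ = 28.64°  ·
  (0,4): δ = 11.34°  ✓
  (0,5): δ = 58.70°  ·
  (0,6): δ = 117.18°  ·
  (1,2): δ = 124.85°  ·
  (1,3): δ = 77.33°  ·
  (1,4): δ = 37.35°  ·
  (1,5): δ = 10.00°  ✓
  (1,6): δ = 68.49°  ·
  (2,3): δ = 132.48°  ·
  (2,4): δ = 92.50°  ·
  (2,5): δ = 45.15°  ·
  (2,6): δ = 13.34°  ✓
  (3,4): δ = 140.02°  ·
  (3,5): δ = 92.67°  ·
  (3,6): δ = 34.18°  ·
  (4,5): δ = 132.65°  ·
  (4,6): δ = 74.16°  ·
  (5,6): δ = 121.52°  ·
antipodal pairs: 3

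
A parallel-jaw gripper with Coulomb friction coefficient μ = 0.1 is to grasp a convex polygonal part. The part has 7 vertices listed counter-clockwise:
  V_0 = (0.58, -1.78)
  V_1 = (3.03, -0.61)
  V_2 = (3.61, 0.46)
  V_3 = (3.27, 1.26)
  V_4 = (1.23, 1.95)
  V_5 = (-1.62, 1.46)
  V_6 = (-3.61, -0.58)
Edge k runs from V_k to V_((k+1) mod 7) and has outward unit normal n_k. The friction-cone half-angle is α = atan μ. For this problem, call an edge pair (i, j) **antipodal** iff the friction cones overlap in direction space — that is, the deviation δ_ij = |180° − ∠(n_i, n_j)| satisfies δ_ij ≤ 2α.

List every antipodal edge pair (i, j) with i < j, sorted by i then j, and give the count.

count = 1; pairs: (3,6)

α = atan 0.1 = 5.71°;  2α = 11.42°
n_0 = (+0.4309, -0.9024)
n_1 = (+0.8791, -0.4765)
n_2 = (+0.9203, +0.3911)
n_3 = (+0.3204, +0.9473)
n_4 = (-0.1694, +0.9855)
n_5 = (-0.7158, +0.6983)
n_6 = (-0.2753, -0.9614)
  (0,1): δ = 143.99°  ·
  (0,2): δ = 92.50°  ·
  (0,3): δ = 44.21°  ·
  (0,4): δ = 15.77°  ·
  (0,5): δ = 20.18°  ·
  (0,6): δ = 138.49°  ·
  (1,2): δ = 128.51°  ·
  (1,3): δ = 80.23°  ·
  (1,4): δ = 51.78°  ·
  (1,5): δ = 15.83°  ·
  (1,6): δ = 102.48°  ·
  (2,3): δ = 131.71°  ·
  (2,4): δ = 103.27°  ·
  (2,5): δ = 67.31°  ·
  (2,6): δ = 50.99°  ·
  (3,4): δ = 151.56°  ·
  (3,5): δ = 115.60°  ·
  (3,6): δ = 2.71°  ✓
  (4,5): δ = 144.04°  ·
  (4,6): δ = 25.74°  ·
  (5,6): δ = 61.69°  ·
antipodal pairs: 1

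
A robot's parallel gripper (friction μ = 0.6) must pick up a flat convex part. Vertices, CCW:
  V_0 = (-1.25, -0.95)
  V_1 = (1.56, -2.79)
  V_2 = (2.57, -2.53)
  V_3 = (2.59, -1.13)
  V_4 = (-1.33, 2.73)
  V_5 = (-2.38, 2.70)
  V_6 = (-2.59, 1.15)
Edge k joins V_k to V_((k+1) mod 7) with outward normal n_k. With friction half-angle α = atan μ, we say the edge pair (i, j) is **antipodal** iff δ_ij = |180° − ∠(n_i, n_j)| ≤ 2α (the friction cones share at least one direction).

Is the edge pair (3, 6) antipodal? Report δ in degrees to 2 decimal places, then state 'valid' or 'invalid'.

δ = 12.90°, valid

α = atan 0.6 = 30.96°;  2α = 61.93°
edge 3: e_3 = (-3.92, +3.86);  n_3 = (+0.7016, +0.7125)
edge 6: e_6 = (+1.34, -2.10);  n_6 = (-0.8430, -0.5379)
∠(n_3, n_6) = 167.10°
δ = |180° − 167.10°| = 12.90°
12.90° ≤ 2α = 61.93°  →  valid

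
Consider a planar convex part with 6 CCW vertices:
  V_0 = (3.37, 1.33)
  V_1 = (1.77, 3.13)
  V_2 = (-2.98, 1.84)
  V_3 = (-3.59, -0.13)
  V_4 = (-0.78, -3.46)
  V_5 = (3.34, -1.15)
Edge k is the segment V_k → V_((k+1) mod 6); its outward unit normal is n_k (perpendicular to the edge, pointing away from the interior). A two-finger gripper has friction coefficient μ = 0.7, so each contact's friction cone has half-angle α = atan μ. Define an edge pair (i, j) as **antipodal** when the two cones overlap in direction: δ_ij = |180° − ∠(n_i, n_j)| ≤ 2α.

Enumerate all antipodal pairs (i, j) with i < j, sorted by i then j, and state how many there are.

count = 7; pairs: (0,2), (0,3), (1,3), (1,4), (2,4), (2,5), (3,5)

α = atan 0.7 = 34.99°;  2α = 69.98°
n_0 = (+0.7474, +0.6644)
n_1 = (-0.2621, +0.9650)
n_2 = (-0.9553, +0.2958)
n_3 = (-0.7643, -0.6449)
n_4 = (+0.4891, -0.8723)
n_5 = (+0.9999, -0.0121)
  (0,1): δ = 116.44°  ·
  (0,2): δ = 58.84°  ✓
  (0,3): δ = 1.47°  ✓
  (0,4): δ = 77.64°  ·
  (0,5): δ = 137.67°  ·
  (1,2): δ = 122.40°  ·
  (1,3): δ = 65.03°  ✓
  (1,4): δ = 14.08°  ✓
  (1,5): δ = 74.11°  ·
  (2,3): δ = 122.64°  ·
  (2,4): δ = 43.52°  ✓
  (2,5): δ = 16.51°  ✓
  (3,4): δ = 100.88°  ·
  (3,5): δ = 40.85°  ✓
  (4,5): δ = 119.97°  ·
antipodal pairs: 7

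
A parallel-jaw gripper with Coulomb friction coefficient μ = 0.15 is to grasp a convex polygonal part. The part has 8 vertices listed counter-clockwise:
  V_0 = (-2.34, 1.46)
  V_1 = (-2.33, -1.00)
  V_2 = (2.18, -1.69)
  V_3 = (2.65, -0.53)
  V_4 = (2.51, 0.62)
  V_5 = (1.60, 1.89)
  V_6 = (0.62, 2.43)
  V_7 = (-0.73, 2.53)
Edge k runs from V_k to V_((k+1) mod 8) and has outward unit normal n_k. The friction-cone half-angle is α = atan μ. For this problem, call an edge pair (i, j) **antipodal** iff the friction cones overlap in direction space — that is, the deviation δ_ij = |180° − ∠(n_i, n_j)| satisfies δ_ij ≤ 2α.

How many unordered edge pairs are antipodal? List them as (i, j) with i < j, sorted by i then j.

α = atan 0.15 = 8.53°;  2α = 17.06°
n_0 = (-1.0000, -0.0041)
n_1 = (-0.1512, -0.9885)
n_2 = (+0.9268, -0.3755)
n_3 = (+0.9927, +0.1208)
n_4 = (+0.8129, +0.5824)
n_5 = (+0.4826, +0.8758)
n_6 = (+0.0739, +0.9973)
n_7 = (-0.5535, +0.8328)
  (0,1): δ = 98.93°  ·
  (0,2): δ = 22.29°  ·
  (0,3): δ = 6.71°  ✓
  (0,4): δ = 35.39°  ·
  (0,5): δ = 60.91°  ·
  (0,6): δ = 85.53°  ·
  (0,7): δ = 123.37°  ·
  (1,2): δ = 103.36°  ·
  (1,3): δ = 74.36°  ·
  (1,4): δ = 45.68°  ·
  (1,5): δ = 20.16°  ·
  (1,6): δ = 4.46°  ✓
  (1,7): δ = 42.31°  ·
  (2,3): δ = 151.00°  ·
  (2,4): δ = 122.32°  ·
  (2,5): δ = 96.80°  ·
  (2,6): δ = 72.18°  ·
  (2,7): δ = 34.34°  ·
  (3,4): δ = 151.32°  ·
  (3,5): δ = 125.80°  ·
  (3,6): δ = 101.18°  ·
  (3,7): δ = 63.33°  ·
  (4,5): δ = 154.48°  ·
  (4,6): δ = 129.86°  ·
  (4,7): δ = 92.02°  ·
  (5,6): δ = 155.38°  ·
  (5,7): δ = 117.54°  ·
  (6,7): δ = 142.16°  ·
antipodal pairs: 2

count = 2; pairs: (0,3), (1,6)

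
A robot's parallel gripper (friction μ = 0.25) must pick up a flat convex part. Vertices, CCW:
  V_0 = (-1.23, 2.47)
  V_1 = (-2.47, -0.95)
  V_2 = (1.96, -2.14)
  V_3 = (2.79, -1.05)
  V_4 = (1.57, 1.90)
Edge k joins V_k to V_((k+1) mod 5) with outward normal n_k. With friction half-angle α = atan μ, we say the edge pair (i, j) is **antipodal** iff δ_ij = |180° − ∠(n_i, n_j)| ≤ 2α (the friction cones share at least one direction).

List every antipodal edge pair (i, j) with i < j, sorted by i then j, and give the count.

count = 2; pairs: (0,2), (1,4)

α = atan 0.25 = 14.04°;  2α = 28.07°
n_0 = (-0.9401, +0.3409)
n_1 = (-0.2594, -0.9658)
n_2 = (+0.7956, -0.6058)
n_3 = (+0.9241, +0.3822)
n_4 = (+0.1995, +0.9799)
  (0,1): δ = 85.11°  ·
  (0,2): δ = 17.36°  ✓
  (0,3): δ = 42.40°  ·
  (0,4): δ = 98.42°  ·
  (1,2): δ = 112.25°  ·
  (1,3): δ = 52.50°  ·
  (1,4): δ = 3.53°  ✓
  (2,3): δ = 120.24°  ·
  (2,4): δ = 64.22°  ·
  (3,4): δ = 123.97°  ·
antipodal pairs: 2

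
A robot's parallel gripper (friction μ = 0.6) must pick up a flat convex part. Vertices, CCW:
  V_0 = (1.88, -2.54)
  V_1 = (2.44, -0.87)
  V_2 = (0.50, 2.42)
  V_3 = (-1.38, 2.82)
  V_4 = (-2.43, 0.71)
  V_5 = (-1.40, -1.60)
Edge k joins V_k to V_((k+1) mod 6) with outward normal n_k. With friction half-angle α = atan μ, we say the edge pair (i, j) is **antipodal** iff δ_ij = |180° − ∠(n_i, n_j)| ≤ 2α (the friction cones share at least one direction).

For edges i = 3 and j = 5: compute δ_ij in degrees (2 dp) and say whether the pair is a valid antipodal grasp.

α = atan 0.6 = 30.96°;  2α = 61.93°
edge 3: e_3 = (-1.05, -2.11);  n_3 = (-0.8953, +0.4455)
edge 5: e_5 = (+3.28, -0.94);  n_5 = (-0.2755, -0.9613)
∠(n_3, n_5) = 100.46°
δ = |180° − 100.46°| = 79.54°
79.54° > 2α = 61.93°  →  invalid

δ = 79.54°, invalid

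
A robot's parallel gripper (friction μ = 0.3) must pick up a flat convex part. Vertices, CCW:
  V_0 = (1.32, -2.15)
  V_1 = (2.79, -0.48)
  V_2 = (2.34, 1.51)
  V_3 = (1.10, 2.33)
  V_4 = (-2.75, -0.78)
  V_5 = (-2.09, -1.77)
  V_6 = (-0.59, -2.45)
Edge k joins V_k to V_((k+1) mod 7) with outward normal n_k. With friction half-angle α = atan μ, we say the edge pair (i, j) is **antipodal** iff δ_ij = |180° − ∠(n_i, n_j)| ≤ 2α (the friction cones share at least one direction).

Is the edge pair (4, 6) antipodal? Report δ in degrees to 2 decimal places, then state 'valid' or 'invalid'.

α = atan 0.3 = 16.70°;  2α = 33.40°
edge 4: e_4 = (+0.66, -0.99);  n_4 = (-0.8321, -0.5547)
edge 6: e_6 = (+1.91, +0.30);  n_6 = (+0.1552, -0.9879)
∠(n_4, n_6) = 65.24°
δ = |180° − 65.24°| = 114.76°
114.76° > 2α = 33.40°  →  invalid

δ = 114.76°, invalid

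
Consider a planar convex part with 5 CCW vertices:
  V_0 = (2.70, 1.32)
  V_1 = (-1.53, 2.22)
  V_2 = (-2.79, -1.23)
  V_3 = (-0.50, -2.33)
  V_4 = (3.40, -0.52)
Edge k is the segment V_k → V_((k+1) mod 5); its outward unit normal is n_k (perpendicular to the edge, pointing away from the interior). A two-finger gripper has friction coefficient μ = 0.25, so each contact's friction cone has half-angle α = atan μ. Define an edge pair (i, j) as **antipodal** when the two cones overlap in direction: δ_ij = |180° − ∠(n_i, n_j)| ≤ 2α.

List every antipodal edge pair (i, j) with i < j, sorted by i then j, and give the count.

α = atan 0.25 = 14.04°;  2α = 28.07°
n_0 = (+0.2081, +0.9781)
n_1 = (-0.9393, +0.3431)
n_2 = (-0.4330, -0.9014)
n_3 = (+0.4210, -0.9071)
n_4 = (+0.9346, +0.3556)
  (0,1): δ = 98.05°  ·
  (0,2): δ = 13.65°  ✓
  (0,3): δ = 36.91°  ·
  (0,4): δ = 122.84°  ·
  (1,2): δ = 95.59°  ·
  (1,3): δ = 45.04°  ·
  (1,4): δ = 40.89°  ·
  (2,3): δ = 129.45°  ·
  (2,4): δ = 43.51°  ·
  (3,4): δ = 94.07°  ·
antipodal pairs: 1

count = 1; pairs: (0,2)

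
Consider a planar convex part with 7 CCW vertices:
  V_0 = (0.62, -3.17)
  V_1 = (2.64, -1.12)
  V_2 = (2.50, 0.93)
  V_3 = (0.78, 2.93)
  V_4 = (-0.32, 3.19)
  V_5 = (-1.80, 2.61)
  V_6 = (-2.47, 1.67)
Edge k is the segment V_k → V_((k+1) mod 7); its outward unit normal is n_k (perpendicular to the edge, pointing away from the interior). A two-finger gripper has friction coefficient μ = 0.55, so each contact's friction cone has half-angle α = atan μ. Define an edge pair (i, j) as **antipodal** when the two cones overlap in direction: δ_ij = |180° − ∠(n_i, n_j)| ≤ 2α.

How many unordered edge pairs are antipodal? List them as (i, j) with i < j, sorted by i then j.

α = atan 0.55 = 28.81°;  2α = 57.62°
n_0 = (+0.7123, -0.7019)
n_1 = (+0.9977, +0.0681)
n_2 = (+0.7582, +0.6520)
n_3 = (+0.2300, +0.9732)
n_4 = (-0.3649, +0.9311)
n_5 = (-0.8143, +0.5804)
n_6 = (-0.8429, -0.5381)
  (0,1): δ = 131.52°  ·
  (0,2): δ = 94.73°  ·
  (0,3): δ = 58.72°  ·
  (0,4): δ = 24.02°  ✓
  (0,5): δ = 9.10°  ✓
  (0,6): δ = 77.13°  ·
  (1,2): δ = 143.21°  ·
  (1,3): δ = 107.21°  ·
  (1,4): δ = 72.51°  ·
  (1,5): δ = 39.39°  ✓
  (1,6): δ = 28.65°  ✓
  (2,3): δ = 143.99°  ·
  (2,4): δ = 109.30°  ·
  (2,5): δ = 76.18°  ·
  (2,6): δ = 8.14°  ✓
  (3,4): δ = 145.30°  ·
  (3,5): δ = 112.18°  ·
  (3,6): δ = 44.15°  ✓
  (4,5): δ = 146.88°  ·
  (4,6): δ = 78.84°  ·
  (5,6): δ = 111.96°  ·
antipodal pairs: 6

count = 6; pairs: (0,4), (0,5), (1,5), (1,6), (2,6), (3,6)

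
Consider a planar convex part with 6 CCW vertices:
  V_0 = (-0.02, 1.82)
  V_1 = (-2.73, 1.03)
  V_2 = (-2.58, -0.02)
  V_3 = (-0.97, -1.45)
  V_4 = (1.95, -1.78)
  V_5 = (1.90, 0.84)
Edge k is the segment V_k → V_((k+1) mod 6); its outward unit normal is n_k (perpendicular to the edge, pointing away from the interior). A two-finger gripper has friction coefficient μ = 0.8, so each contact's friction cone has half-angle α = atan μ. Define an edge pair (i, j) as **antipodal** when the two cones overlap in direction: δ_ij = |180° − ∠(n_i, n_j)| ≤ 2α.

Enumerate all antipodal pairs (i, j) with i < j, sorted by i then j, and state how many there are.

α = atan 0.8 = 38.66°;  2α = 77.32°
n_0 = (-0.2799, +0.9600)
n_1 = (-0.9899, -0.1414)
n_2 = (-0.6641, -0.7477)
n_3 = (-0.1123, -0.9937)
n_4 = (+0.9998, +0.0191)
n_5 = (+0.4546, +0.8907)
  (0,1): δ = 98.12°  ·
  (0,2): δ = 57.86°  ✓
  (0,3): δ = 22.70°  ✓
  (0,4): δ = 74.84°  ✓
  (0,5): δ = 136.71°  ·
  (1,2): δ = 139.74°  ·
  (1,3): δ = 104.58°  ·
  (1,4): δ = 7.04°  ✓
  (1,5): δ = 54.83°  ✓
  (2,3): δ = 144.84°  ·
  (2,4): δ = 47.30°  ✓
  (2,5): δ = 14.57°  ✓
  (3,4): δ = 82.46°  ·
  (3,5): δ = 20.59°  ✓
  (4,5): δ = 118.13°  ·
antipodal pairs: 8

count = 8; pairs: (0,2), (0,3), (0,4), (1,4), (1,5), (2,4), (2,5), (3,5)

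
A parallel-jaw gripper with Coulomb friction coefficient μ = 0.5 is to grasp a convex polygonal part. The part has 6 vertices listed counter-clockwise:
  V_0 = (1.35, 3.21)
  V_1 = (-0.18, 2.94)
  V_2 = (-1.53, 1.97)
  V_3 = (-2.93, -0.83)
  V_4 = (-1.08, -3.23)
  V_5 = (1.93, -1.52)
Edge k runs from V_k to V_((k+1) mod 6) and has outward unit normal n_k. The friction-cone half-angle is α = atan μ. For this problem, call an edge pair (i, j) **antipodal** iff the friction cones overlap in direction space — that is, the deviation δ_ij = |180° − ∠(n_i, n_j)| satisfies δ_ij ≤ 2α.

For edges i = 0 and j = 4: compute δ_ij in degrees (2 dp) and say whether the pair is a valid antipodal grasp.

δ = 19.59°, valid

α = atan 0.5 = 26.57°;  2α = 53.13°
edge 0: e_0 = (-1.53, -0.27);  n_0 = (-0.1738, +0.9848)
edge 4: e_4 = (+3.01, +1.71);  n_4 = (+0.4940, -0.8695)
∠(n_0, n_4) = 160.41°
δ = |180° − 160.41°| = 19.59°
19.59° ≤ 2α = 53.13°  →  valid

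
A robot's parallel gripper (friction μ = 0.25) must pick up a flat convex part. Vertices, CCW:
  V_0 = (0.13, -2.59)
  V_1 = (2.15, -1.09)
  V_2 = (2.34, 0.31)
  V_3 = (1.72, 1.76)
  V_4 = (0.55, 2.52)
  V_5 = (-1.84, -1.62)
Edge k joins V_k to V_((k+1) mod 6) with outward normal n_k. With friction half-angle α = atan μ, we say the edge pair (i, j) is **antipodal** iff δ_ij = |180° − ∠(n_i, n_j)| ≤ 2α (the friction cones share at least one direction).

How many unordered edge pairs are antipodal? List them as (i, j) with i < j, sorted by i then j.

count = 3; pairs: (0,4), (1,4), (3,5)

α = atan 0.25 = 14.04°;  2α = 28.07°
n_0 = (+0.5962, -0.8029)
n_1 = (+0.9909, -0.1345)
n_2 = (+0.9195, +0.3932)
n_3 = (+0.5447, +0.8386)
n_4 = (-0.8660, +0.5000)
n_5 = (-0.4417, -0.8971)
  (0,1): δ = 134.33°  ·
  (0,2): δ = 103.45°  ·
  (0,3): δ = 69.60°  ·
  (0,4): δ = 23.41°  ✓
  (0,5): δ = 117.19°  ·
  (1,2): δ = 149.12°  ·
  (1,3): δ = 115.28°  ·
  (1,4): δ = 22.27°  ✓
  (1,5): δ = 71.51°  ·
  (2,3): δ = 146.16°  ·
  (2,4): δ = 53.15°  ·
  (2,5): δ = 40.63°  ·
  (3,4): δ = 86.99°  ·
  (3,5): δ = 6.79°  ✓
  (4,5): δ = 86.22°  ·
antipodal pairs: 3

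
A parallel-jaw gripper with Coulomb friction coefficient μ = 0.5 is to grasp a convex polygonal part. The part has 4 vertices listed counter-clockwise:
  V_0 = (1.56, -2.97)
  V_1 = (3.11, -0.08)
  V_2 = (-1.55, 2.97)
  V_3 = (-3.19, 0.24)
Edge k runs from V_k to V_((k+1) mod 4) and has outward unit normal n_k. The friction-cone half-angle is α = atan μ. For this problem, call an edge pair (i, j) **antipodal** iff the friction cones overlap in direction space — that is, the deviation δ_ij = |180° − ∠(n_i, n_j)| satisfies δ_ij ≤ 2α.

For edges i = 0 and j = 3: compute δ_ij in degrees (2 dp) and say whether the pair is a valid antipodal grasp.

α = atan 0.5 = 26.57°;  2α = 53.13°
edge 0: e_0 = (+1.55, +2.89);  n_0 = (+0.8813, -0.4726)
edge 3: e_3 = (+4.75, -3.21);  n_3 = (-0.5599, -0.8285)
∠(n_0, n_3) = 95.84°
δ = |180° − 95.84°| = 84.16°
84.16° > 2α = 53.13°  →  invalid

δ = 84.16°, invalid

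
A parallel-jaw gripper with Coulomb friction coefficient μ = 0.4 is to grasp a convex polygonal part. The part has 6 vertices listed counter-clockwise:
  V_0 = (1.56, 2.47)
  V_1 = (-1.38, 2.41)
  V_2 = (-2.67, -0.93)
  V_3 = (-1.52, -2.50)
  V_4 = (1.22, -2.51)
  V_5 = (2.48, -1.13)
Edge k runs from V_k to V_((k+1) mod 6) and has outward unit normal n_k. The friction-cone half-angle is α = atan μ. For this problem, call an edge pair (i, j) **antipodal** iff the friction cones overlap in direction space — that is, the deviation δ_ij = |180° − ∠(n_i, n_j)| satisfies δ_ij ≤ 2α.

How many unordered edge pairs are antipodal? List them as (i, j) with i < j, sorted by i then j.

count = 4; pairs: (0,3), (1,4), (1,5), (2,5)

α = atan 0.4 = 21.80°;  2α = 43.60°
n_0 = (-0.0204, +0.9998)
n_1 = (-0.9328, +0.3603)
n_2 = (-0.8067, -0.5909)
n_3 = (-0.0036, -1.0000)
n_4 = (+0.7385, -0.6743)
n_5 = (+0.9689, +0.2476)
  (0,1): δ = 112.29°  ·
  (0,2): δ = 54.95°  ·
  (0,3): δ = 1.38°  ✓
  (0,4): δ = 46.43°  ·
  (0,5): δ = 103.17°  ·
  (1,2): δ = 122.66°  ·
  (1,3): δ = 69.09°  ·
  (1,4): δ = 21.28°  ✓
  (1,5): δ = 35.45°  ✓
  (2,3): δ = 126.43°  ·
  (2,4): δ = 78.62°  ·
  (2,5): δ = 21.89°  ✓
  (3,4): δ = 132.19°  ·
  (3,5): δ = 75.46°  ·
  (4,5): δ = 123.27°  ·
antipodal pairs: 4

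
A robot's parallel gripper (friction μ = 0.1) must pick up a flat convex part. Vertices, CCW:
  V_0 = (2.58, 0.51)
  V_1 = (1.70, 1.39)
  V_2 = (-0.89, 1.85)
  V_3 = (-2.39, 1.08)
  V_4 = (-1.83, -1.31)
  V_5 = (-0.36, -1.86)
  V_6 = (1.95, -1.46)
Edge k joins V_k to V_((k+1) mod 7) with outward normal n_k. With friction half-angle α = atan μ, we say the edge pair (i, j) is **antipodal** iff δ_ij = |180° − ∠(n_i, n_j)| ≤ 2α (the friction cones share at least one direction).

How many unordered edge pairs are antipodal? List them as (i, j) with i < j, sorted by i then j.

count = 1; pairs: (1,4)

α = atan 0.1 = 5.71°;  2α = 11.42°
n_0 = (+0.7071, +0.7071)
n_1 = (+0.1749, +0.9846)
n_2 = (-0.4567, +0.8896)
n_3 = (-0.9736, -0.2281)
n_4 = (-0.3504, -0.9366)
n_5 = (+0.1706, -0.9853)
n_6 = (+0.9525, -0.3046)
  (0,1): δ = 145.07°  ·
  (0,2): δ = 107.83°  ·
  (0,3): δ = 31.81°  ·
  (0,4): δ = 24.49°  ·
  (0,5): δ = 54.82°  ·
  (0,6): δ = 117.27°  ·
  (1,2): δ = 142.76°  ·
  (1,3): δ = 66.74°  ·
  (1,4): δ = 10.44°  ✓
  (1,5): δ = 19.89°  ·
  (1,6): δ = 82.34°  ·
  (2,3): δ = 103.99°  ·
  (2,4): δ = 47.69°  ·
  (2,5): δ = 17.35°  ·
  (2,6): δ = 45.09°  ·
  (3,4): δ = 123.70°  ·
  (3,5): δ = 93.36°  ·
  (3,6): δ = 30.92°  ·
  (4,5): δ = 149.66°  ·
  (4,6): δ = 87.22°  ·
  (5,6): δ = 117.56°  ·
antipodal pairs: 1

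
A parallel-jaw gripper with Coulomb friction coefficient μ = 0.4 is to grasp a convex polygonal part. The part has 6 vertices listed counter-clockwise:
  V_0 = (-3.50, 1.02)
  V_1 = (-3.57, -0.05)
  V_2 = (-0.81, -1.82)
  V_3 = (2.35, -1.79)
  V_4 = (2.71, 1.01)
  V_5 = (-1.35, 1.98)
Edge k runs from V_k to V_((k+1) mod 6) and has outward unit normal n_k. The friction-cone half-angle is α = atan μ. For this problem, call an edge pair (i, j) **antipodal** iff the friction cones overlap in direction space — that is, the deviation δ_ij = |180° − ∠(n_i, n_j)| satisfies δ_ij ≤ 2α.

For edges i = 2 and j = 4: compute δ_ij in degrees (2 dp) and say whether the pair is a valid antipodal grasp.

α = atan 0.4 = 21.80°;  2α = 43.60°
edge 2: e_2 = (+3.16, +0.03);  n_2 = (+0.0095, -1.0000)
edge 4: e_4 = (-4.06, +0.97);  n_4 = (+0.2324, +0.9726)
∠(n_2, n_4) = 166.02°
δ = |180° − 166.02°| = 13.98°
13.98° ≤ 2α = 43.60°  →  valid

δ = 13.98°, valid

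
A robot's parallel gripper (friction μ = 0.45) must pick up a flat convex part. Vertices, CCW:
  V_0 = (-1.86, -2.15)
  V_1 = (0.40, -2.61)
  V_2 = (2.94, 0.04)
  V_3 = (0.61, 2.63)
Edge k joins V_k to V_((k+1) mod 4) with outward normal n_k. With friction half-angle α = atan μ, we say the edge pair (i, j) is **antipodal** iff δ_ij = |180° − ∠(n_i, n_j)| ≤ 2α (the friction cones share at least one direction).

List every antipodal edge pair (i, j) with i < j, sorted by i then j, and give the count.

α = atan 0.45 = 24.23°;  2α = 48.46°
n_0 = (-0.1995, -0.9799)
n_1 = (+0.7219, -0.6920)
n_2 = (+0.7434, +0.6688)
n_3 = (-0.8884, +0.4591)
  (0,1): δ = 122.28°  ·
  (0,2): δ = 36.52°  ✓
  (0,3): δ = 74.18°  ·
  (1,2): δ = 94.24°  ·
  (1,3): δ = 16.46°  ✓
  (2,3): δ = 69.30°  ·
antipodal pairs: 2

count = 2; pairs: (0,2), (1,3)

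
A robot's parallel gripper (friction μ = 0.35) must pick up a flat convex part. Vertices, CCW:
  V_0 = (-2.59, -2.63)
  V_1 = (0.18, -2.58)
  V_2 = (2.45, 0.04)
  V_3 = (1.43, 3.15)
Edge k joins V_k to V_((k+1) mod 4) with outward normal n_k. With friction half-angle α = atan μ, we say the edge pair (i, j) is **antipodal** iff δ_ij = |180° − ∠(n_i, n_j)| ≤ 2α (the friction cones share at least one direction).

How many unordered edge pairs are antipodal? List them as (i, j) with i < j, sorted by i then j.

α = atan 0.35 = 19.29°;  2α = 38.58°
n_0 = (+0.0180, -0.9998)
n_1 = (+0.7558, -0.6548)
n_2 = (+0.9502, +0.3116)
n_3 = (-0.8210, +0.5710)
  (0,1): δ = 131.94°  ·
  (0,2): δ = 72.88°  ·
  (0,3): δ = 54.15°  ·
  (1,2): δ = 120.94°  ·
  (1,3): δ = 6.09°  ✓
  (2,3): δ = 52.98°  ·
antipodal pairs: 1

count = 1; pairs: (1,3)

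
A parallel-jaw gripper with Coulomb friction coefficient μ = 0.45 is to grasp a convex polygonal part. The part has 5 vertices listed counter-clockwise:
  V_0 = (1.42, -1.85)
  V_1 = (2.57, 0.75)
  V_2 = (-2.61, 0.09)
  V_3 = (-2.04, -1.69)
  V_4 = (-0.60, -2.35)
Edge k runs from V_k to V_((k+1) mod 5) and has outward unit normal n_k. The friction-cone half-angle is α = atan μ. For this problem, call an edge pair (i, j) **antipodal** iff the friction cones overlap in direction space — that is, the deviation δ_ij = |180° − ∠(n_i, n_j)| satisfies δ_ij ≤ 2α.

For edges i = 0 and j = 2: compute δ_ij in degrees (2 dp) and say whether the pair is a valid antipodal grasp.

δ = 41.62°, valid

α = atan 0.45 = 24.23°;  2α = 48.46°
edge 0: e_0 = (+1.15, +2.60);  n_0 = (+0.9145, -0.4045)
edge 2: e_2 = (+0.57, -1.78);  n_2 = (-0.9524, -0.3050)
∠(n_0, n_2) = 138.38°
δ = |180° − 138.38°| = 41.62°
41.62° ≤ 2α = 48.46°  →  valid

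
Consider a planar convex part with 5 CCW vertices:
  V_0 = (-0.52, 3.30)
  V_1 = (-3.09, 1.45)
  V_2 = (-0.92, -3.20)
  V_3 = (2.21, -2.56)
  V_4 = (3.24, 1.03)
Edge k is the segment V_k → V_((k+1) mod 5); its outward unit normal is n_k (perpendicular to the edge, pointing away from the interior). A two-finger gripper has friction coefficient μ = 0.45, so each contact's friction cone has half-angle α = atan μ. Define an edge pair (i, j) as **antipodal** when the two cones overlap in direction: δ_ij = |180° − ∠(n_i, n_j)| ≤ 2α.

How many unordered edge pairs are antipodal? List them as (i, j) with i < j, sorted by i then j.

count = 5; pairs: (0,2), (0,3), (1,3), (1,4), (2,4)

α = atan 0.45 = 24.23°;  2α = 48.46°
n_0 = (-0.5842, +0.8116)
n_1 = (-0.9062, -0.4229)
n_2 = (+0.2003, -0.9797)
n_3 = (+0.9612, -0.2758)
n_4 = (+0.5168, +0.8561)
  (0,1): δ = 100.73°  ·
  (0,2): δ = 24.19°  ✓
  (0,3): δ = 38.24°  ✓
  (0,4): δ = 113.13°  ·
  (1,2): δ = 103.46°  ·
  (1,3): δ = 41.03°  ✓
  (1,4): δ = 33.86°  ✓
  (2,3): δ = 117.56°  ·
  (2,4): δ = 42.68°  ✓
  (3,4): δ = 105.11°  ·
antipodal pairs: 5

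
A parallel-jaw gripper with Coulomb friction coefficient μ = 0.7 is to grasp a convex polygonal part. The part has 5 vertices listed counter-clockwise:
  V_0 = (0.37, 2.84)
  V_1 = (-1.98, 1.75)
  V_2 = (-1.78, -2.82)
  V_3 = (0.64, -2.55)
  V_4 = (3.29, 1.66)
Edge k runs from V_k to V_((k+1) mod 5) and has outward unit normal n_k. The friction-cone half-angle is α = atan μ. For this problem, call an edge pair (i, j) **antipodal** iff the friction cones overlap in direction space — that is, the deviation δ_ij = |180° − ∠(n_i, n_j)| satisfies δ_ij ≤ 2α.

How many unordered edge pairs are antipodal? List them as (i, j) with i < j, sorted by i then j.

α = atan 0.7 = 34.99°;  2α = 69.98°
n_0 = (-0.4208, +0.9072)
n_1 = (-0.9990, -0.0437)
n_2 = (+0.1109, -0.9938)
n_3 = (+0.8463, -0.5327)
n_4 = (+0.3747, +0.9272)
  (0,1): δ = 112.38°  ·
  (0,2): δ = 18.52°  ✓
  (0,3): δ = 32.93°  ✓
  (0,4): δ = 133.11°  ·
  (1,2): δ = 86.14°  ·
  (1,3): δ = 34.69°  ✓
  (1,4): δ = 65.49°  ✓
  (2,3): δ = 128.55°  ·
  (2,4): δ = 28.37°  ✓
  (3,4): δ = 79.82°  ·
antipodal pairs: 5

count = 5; pairs: (0,2), (0,3), (1,3), (1,4), (2,4)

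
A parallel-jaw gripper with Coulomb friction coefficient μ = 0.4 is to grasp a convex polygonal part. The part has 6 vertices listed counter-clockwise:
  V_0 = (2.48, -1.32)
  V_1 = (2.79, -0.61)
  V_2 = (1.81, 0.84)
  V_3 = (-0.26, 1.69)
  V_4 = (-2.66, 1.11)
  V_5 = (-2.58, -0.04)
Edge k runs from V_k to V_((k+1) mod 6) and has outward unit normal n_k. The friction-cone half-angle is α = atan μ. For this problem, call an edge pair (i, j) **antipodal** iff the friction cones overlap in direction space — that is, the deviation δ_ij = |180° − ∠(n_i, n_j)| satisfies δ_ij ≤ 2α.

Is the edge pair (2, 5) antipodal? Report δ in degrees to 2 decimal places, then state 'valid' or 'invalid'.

δ = 8.13°, valid

α = atan 0.4 = 21.80°;  2α = 43.60°
edge 2: e_2 = (-2.07, +0.85);  n_2 = (+0.3799, +0.9250)
edge 5: e_5 = (+5.06, -1.28);  n_5 = (-0.2452, -0.9695)
∠(n_2, n_5) = 171.87°
δ = |180° − 171.87°| = 8.13°
8.13° ≤ 2α = 43.60°  →  valid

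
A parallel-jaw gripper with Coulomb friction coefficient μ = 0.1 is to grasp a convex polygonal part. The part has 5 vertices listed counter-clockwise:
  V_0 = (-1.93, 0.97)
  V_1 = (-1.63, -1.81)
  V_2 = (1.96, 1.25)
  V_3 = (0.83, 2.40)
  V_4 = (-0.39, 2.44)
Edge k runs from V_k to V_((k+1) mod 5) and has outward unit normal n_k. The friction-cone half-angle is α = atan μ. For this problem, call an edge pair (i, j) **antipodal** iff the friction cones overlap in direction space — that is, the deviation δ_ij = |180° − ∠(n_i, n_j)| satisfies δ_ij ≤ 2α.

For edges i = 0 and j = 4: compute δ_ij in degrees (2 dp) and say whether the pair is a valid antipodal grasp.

δ = 127.51°, invalid

α = atan 0.1 = 5.71°;  2α = 11.42°
edge 0: e_0 = (+0.30, -2.78);  n_0 = (-0.9942, -0.1073)
edge 4: e_4 = (-1.54, -1.47);  n_4 = (-0.6905, +0.7234)
∠(n_0, n_4) = 52.49°
δ = |180° − 52.49°| = 127.51°
127.51° > 2α = 11.42°  →  invalid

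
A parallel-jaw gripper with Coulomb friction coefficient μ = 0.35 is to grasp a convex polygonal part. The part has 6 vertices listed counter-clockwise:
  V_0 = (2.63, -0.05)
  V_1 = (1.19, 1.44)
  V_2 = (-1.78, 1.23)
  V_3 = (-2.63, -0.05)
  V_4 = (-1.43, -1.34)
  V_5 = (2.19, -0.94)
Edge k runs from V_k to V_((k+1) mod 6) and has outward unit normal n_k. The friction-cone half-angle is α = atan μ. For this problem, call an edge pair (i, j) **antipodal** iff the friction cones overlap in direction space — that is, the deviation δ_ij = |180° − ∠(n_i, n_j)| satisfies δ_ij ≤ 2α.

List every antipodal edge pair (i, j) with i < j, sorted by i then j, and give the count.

count = 3; pairs: (0,3), (1,4), (2,5)

α = atan 0.35 = 19.29°;  2α = 38.58°
n_0 = (+0.7191, +0.6949)
n_1 = (-0.0705, +0.9975)
n_2 = (-0.8331, +0.5532)
n_3 = (-0.7322, -0.6811)
n_4 = (+0.1098, -0.9940)
n_5 = (+0.8964, -0.4432)
  (0,1): δ = 129.98°  ·
  (0,2): δ = 77.61°  ·
  (0,3): δ = 1.09°  ✓
  (0,4): δ = 52.28°  ·
  (0,5): δ = 109.67°  ·
  (1,2): δ = 127.63°  ·
  (1,3): δ = 51.11°  ·
  (1,4): δ = 2.26°  ✓
  (1,5): δ = 59.65°  ·
  (2,3): δ = 103.48°  ·
  (2,4): δ = 50.11°  ·
  (2,5): δ = 7.28°  ✓
  (3,4): δ = 126.62°  ·
  (3,5): δ = 69.24°  ·
  (4,5): δ = 122.61°  ·
antipodal pairs: 3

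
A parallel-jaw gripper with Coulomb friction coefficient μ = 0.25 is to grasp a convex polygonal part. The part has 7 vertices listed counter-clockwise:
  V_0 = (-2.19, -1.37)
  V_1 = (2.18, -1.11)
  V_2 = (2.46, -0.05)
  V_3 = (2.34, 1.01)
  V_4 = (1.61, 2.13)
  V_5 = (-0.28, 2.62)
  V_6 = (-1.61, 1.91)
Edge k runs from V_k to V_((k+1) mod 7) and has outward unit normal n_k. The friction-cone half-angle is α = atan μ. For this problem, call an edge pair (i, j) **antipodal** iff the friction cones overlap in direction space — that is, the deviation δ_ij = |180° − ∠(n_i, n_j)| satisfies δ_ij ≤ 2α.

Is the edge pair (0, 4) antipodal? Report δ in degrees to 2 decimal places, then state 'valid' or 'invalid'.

δ = 17.94°, valid

α = atan 0.25 = 14.04°;  2α = 28.07°
edge 0: e_0 = (+4.37, +0.26);  n_0 = (+0.0594, -0.9982)
edge 4: e_4 = (-1.89, +0.49);  n_4 = (+0.2510, +0.9680)
∠(n_0, n_4) = 162.06°
δ = |180° − 162.06°| = 17.94°
17.94° ≤ 2α = 28.07°  →  valid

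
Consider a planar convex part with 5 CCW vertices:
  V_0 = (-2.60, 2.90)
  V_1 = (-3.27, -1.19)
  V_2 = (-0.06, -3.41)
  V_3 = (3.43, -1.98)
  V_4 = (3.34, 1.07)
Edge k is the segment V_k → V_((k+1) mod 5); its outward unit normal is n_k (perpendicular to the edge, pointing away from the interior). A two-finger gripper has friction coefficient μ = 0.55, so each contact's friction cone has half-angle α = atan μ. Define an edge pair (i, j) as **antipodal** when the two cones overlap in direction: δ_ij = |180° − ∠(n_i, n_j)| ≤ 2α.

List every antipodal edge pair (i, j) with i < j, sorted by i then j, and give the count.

α = atan 0.55 = 28.81°;  2α = 57.62°
n_0 = (-0.9868, +0.1617)
n_1 = (-0.5688, -0.8225)
n_2 = (+0.3791, -0.9253)
n_3 = (+0.9996, +0.0295)
n_4 = (+0.2944, +0.9557)
  (0,1): δ = 115.36°  ·
  (0,2): δ = 58.42°  ·
  (0,3): δ = 10.99°  ✓
  (0,4): δ = 82.18°  ·
  (1,2): δ = 123.05°  ·
  (1,3): δ = 53.64°  ✓
  (1,4): δ = 17.54°  ✓
  (2,3): δ = 110.59°  ·
  (2,4): δ = 39.40°  ✓
  (3,4): δ = 108.81°  ·
antipodal pairs: 4

count = 4; pairs: (0,3), (1,3), (1,4), (2,4)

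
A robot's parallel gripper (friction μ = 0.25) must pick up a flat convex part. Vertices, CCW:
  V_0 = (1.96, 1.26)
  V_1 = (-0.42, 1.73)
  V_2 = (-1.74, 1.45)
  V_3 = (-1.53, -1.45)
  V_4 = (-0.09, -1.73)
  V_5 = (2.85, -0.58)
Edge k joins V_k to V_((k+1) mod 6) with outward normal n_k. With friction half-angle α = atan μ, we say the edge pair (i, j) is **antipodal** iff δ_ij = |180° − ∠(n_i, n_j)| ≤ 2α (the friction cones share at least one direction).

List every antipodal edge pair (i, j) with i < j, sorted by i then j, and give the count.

count = 4; pairs: (0,3), (1,3), (1,4), (2,5)

α = atan 0.25 = 14.04°;  2α = 28.07°
n_0 = (+0.1937, +0.9811)
n_1 = (-0.2075, +0.9782)
n_2 = (-0.9974, -0.0722)
n_3 = (-0.1909, -0.9816)
n_4 = (+0.3643, -0.9313)
n_5 = (+0.9002, +0.4354)
  (0,1): δ = 156.85°  ·
  (0,2): δ = 74.69°  ·
  (0,3): δ = 0.17°  ✓
  (0,4): δ = 32.53°  ·
  (0,5): δ = 126.98°  ·
  (1,2): δ = 97.83°  ·
  (1,3): δ = 22.98°  ✓
  (1,4): δ = 9.39°  ✓
  (1,5): δ = 103.84°  ·
  (2,3): δ = 105.15°  ·
  (2,4): δ = 72.78°  ·
  (2,5): δ = 21.67°  ✓
  (3,4): δ = 147.63°  ·
  (3,5): δ = 53.18°  ·
  (4,5): δ = 85.55°  ·
antipodal pairs: 4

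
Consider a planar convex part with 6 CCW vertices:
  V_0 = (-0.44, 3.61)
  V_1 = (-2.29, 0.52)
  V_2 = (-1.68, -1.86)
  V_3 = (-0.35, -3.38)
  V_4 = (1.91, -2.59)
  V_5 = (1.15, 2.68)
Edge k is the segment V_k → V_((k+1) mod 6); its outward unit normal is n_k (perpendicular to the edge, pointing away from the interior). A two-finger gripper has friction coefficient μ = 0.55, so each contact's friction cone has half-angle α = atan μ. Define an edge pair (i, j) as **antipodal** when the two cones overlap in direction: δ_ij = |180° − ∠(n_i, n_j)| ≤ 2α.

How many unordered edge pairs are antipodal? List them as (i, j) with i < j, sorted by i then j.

count = 7; pairs: (0,3), (0,4), (1,4), (1,5), (2,4), (2,5), (3,5)

α = atan 0.55 = 28.81°;  2α = 57.62°
n_0 = (-0.8580, +0.5137)
n_1 = (-0.9687, -0.2483)
n_2 = (-0.7526, -0.6585)
n_3 = (+0.3300, -0.9440)
n_4 = (+0.9898, +0.1427)
n_5 = (+0.5049, +0.8632)
  (0,1): δ = 134.72°  ·
  (0,2): δ = 107.90°  ·
  (0,3): δ = 39.82°  ✓
  (0,4): δ = 39.12°  ✓
  (0,5): δ = 90.59°  ·
  (1,2): δ = 153.19°  ·
  (1,3): δ = 85.11°  ·
  (1,4): δ = 6.17°  ✓
  (1,5): δ = 45.30°  ✓
  (2,3): δ = 111.92°  ·
  (2,4): δ = 32.98°  ✓
  (2,5): δ = 18.49°  ✓
  (3,4): δ = 101.06°  ·
  (3,5): δ = 49.59°  ✓
  (4,5): δ = 128.53°  ·
antipodal pairs: 7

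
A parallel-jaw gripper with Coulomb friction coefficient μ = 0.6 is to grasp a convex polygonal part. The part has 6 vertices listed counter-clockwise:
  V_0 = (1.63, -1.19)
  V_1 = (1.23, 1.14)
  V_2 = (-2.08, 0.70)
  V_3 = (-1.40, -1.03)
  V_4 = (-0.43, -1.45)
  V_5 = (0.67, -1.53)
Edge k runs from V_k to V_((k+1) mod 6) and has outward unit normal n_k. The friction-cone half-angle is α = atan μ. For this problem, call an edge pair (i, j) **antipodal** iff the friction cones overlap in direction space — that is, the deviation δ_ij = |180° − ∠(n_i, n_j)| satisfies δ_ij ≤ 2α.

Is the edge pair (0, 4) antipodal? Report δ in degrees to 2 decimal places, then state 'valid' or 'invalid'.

δ = 76.10°, invalid

α = atan 0.6 = 30.96°;  2α = 61.93°
edge 0: e_0 = (-0.40, +2.33);  n_0 = (+0.9856, +0.1692)
edge 4: e_4 = (+1.10, -0.08);  n_4 = (-0.0725, -0.9974)
∠(n_0, n_4) = 103.90°
δ = |180° − 103.90°| = 76.10°
76.10° > 2α = 61.93°  →  invalid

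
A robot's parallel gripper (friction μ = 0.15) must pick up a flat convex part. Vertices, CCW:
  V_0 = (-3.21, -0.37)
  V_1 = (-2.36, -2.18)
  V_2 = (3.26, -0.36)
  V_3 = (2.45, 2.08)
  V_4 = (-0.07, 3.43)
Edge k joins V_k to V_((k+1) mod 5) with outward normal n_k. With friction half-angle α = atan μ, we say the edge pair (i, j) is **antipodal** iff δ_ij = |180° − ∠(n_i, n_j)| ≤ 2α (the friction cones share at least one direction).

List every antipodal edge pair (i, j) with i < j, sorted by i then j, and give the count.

count = 1; pairs: (0,2)

α = atan 0.15 = 8.53°;  2α = 17.06°
n_0 = (-0.9052, -0.4251)
n_1 = (+0.3081, -0.9514)
n_2 = (+0.9491, +0.3151)
n_3 = (+0.4722, +0.8815)
n_4 = (-0.7709, +0.6370)
  (0,1): δ = 97.21°  ·
  (0,2): δ = 6.79°  ✓
  (0,3): δ = 36.67°  ·
  (0,4): δ = 115.28°  ·
  (1,2): δ = 89.58°  ·
  (1,3): δ = 46.12°  ·
  (1,4): δ = 32.49°  ·
  (2,3): δ = 136.54°  ·
  (2,4): δ = 57.93°  ·
  (3,4): δ = 101.39°  ·
antipodal pairs: 1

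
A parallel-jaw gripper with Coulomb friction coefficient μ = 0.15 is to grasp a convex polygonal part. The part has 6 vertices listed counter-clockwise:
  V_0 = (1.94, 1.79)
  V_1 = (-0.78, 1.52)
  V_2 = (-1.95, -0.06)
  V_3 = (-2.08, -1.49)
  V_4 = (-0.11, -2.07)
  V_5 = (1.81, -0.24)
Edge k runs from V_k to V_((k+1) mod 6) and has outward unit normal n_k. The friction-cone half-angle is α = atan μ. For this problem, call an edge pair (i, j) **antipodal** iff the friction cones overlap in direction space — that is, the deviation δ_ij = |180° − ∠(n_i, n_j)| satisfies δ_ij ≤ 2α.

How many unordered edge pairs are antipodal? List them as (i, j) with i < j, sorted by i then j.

α = atan 0.15 = 8.53°;  2α = 17.06°
n_0 = (-0.0988, +0.9951)
n_1 = (-0.8036, +0.5951)
n_2 = (-0.9959, +0.0905)
n_3 = (-0.2824, -0.9593)
n_4 = (+0.6899, -0.7239)
n_5 = (+0.9980, -0.0639)
  (0,1): δ = 132.19°  ·
  (0,2): δ = 100.86°  ·
  (0,3): δ = 22.07°  ·
  (0,4): δ = 37.96°  ·
  (0,5): δ = 80.67°  ·
  (1,2): δ = 148.67°  ·
  (1,3): δ = 69.89°  ·
  (1,4): δ = 9.85°  ✓
  (1,5): δ = 32.86°  ·
  (2,3): δ = 101.21°  ·
  (2,4): δ = 41.18°  ·
  (2,5): δ = 1.53°  ✓
  (3,4): δ = 119.97°  ·
  (3,5): δ = 77.26°  ·
  (4,5): δ = 137.29°  ·
antipodal pairs: 2

count = 2; pairs: (1,4), (2,5)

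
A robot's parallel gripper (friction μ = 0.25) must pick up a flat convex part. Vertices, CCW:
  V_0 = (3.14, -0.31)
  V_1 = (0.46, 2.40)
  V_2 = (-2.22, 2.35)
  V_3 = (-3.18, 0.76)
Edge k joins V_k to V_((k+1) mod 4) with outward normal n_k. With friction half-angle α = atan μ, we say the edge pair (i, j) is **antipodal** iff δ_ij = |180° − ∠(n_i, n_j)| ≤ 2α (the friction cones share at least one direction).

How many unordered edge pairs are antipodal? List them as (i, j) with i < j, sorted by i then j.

α = atan 0.25 = 14.04°;  2α = 28.07°
n_0 = (+0.7110, +0.7032)
n_1 = (-0.0187, +0.9998)
n_2 = (-0.8561, +0.5169)
n_3 = (-0.1669, -0.9860)
  (0,1): δ = 133.61°  ·
  (0,2): δ = 75.80°  ·
  (0,3): δ = 35.71°  ·
  (1,2): δ = 122.19°  ·
  (1,3): δ = 10.68°  ✓
  (2,3): δ = 68.49°  ·
antipodal pairs: 1

count = 1; pairs: (1,3)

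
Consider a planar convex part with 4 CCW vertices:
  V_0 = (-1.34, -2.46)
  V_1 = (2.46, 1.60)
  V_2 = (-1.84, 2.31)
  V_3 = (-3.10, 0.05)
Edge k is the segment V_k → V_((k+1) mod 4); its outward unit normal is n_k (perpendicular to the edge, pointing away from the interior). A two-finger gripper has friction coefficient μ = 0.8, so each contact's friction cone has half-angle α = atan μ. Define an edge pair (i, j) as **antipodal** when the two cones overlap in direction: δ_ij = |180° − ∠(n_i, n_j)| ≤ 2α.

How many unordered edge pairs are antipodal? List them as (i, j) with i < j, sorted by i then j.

count = 3; pairs: (0,1), (0,2), (1,3)

α = atan 0.8 = 38.66°;  2α = 77.32°
n_0 = (+0.7301, -0.6833)
n_1 = (+0.1629, +0.9866)
n_2 = (-0.8734, +0.4870)
n_3 = (-0.8188, -0.5741)
  (0,1): δ = 56.27°  ✓
  (0,2): δ = 13.96°  ✓
  (0,3): δ = 78.14°  ·
  (1,2): δ = 109.76°  ·
  (1,3): δ = 45.59°  ✓
  (2,3): δ = 115.82°  ·
antipodal pairs: 3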